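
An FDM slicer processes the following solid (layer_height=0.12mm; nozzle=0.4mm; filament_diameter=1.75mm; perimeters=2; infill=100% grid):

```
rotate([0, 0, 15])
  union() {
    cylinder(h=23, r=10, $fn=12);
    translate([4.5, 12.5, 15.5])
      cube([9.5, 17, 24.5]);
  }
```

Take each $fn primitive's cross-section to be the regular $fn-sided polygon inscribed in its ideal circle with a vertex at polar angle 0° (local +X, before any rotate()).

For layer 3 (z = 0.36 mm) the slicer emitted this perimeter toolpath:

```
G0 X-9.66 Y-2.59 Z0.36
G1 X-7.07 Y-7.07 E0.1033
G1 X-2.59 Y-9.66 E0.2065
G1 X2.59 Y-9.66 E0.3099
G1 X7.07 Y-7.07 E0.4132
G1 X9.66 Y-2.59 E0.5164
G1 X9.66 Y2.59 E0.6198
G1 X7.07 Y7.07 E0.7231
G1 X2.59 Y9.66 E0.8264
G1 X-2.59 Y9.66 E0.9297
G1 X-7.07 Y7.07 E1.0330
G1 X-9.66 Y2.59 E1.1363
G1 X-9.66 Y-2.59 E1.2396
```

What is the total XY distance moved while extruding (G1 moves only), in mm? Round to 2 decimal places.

62.12 mm

Sum the Euclidean lengths of each G1 segment: total = 62.12 mm.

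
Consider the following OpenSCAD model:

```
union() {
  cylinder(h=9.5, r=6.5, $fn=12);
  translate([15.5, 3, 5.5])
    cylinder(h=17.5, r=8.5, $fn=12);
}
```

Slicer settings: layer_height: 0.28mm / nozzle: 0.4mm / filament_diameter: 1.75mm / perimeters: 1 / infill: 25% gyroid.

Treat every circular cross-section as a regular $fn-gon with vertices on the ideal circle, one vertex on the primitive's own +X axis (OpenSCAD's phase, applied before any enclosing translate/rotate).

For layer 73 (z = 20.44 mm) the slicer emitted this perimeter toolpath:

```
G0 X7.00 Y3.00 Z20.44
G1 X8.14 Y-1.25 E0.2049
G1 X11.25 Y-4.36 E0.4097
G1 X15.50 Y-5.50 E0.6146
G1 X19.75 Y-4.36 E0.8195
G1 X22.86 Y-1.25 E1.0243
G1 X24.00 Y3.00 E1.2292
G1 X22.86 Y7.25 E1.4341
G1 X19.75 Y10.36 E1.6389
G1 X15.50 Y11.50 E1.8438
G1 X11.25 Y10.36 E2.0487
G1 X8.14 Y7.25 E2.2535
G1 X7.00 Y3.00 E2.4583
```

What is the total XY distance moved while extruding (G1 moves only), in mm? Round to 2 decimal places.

52.79 mm

Sum the Euclidean lengths of each G1 segment: total = 52.79 mm.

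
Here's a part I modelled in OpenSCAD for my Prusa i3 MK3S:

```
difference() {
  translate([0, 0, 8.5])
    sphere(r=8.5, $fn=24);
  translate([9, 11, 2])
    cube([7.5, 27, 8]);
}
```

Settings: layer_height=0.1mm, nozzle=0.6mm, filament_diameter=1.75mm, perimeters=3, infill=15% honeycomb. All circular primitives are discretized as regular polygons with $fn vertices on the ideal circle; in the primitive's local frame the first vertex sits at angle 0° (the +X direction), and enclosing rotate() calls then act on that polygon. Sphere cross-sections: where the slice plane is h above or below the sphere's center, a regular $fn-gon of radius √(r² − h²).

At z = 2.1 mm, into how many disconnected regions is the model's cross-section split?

At z = 2.1 mm: the sphere: section is a regular 24-gon, circumradius = √(r²−h²) = √(8.5²−6.4²) = 5.594; the cube at (9, 11) is present — its section is the full 7.5×27 rectangle; Subtracting the remaining from the first: starting from the r=8.5 sphere, the 7.5×27 cube at (9, 11) misses the remaining region (no effect) — 1 connected region. The result has 1 disconnected region.

1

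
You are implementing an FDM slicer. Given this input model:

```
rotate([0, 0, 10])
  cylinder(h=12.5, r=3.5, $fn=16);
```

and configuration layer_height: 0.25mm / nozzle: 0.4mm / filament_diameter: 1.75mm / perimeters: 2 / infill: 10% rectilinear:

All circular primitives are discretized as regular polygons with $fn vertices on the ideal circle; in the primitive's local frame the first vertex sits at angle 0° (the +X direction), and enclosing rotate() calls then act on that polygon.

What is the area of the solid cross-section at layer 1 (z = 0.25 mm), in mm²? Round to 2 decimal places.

At z = 0.25 mm: the r=3.5 cylinder gives a regular 16-gon of circumradius 3.5 (constant along its height) (area = (16/2)·3.500²·sin(360°/16) = 37.50 mm²); (rotated 10° about Z; rotation is an isometry so areas/perimeters/island counts are preserved). Overall, the cross-section is a single solid region. Net area = 37.50 mm².

37.50 mm²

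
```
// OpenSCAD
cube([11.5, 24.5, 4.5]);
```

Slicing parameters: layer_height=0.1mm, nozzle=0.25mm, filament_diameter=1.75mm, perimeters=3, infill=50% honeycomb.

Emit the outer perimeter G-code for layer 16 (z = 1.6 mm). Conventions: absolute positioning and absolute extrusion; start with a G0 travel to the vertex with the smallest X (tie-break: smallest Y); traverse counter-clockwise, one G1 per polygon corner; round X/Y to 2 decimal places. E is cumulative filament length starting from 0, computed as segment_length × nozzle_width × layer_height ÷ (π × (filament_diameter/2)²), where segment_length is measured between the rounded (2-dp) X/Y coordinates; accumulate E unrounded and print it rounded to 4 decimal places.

G0 X0.00 Y0.00 Z1.60
G1 X11.50 Y0.00 E0.1195
G1 X11.50 Y24.50 E0.3742
G1 X0.00 Y24.50 E0.4937
G1 X0.00 Y0.00 E0.7484

At z = 1.6 mm: the 11.5×24.5 cube contributes its full rectangle. The outline is a single polygon with 4 vertices. Extrusion per mm of travel: 0.25 × 0.1 / (π × 0.875²) = 0.010394. Accumulating E over each segment gives final E = 0.7484.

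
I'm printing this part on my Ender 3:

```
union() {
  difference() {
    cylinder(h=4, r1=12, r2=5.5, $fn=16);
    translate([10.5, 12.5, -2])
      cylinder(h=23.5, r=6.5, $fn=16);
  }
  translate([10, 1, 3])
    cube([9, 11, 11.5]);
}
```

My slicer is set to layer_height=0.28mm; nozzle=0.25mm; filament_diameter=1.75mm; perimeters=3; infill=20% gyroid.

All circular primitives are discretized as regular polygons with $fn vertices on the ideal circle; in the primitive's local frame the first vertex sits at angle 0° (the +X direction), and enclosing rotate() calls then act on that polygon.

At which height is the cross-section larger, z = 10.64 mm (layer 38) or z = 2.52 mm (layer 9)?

Layer 38 (z = 10.64): the cone is absent (z outside [0, 4]); the cylinder at (10.5, 12.5): section is a regular 16-gon, circumradius r=6.5 (area = (16/2)·6.500²·sin(360°/16) = 129.35 mm²); After the difference (first − rest): the first operand is absent here, so nothing remains; the cube at (10, 1) (footprint 9×11) is included at this height (area 99.00 mm²); Taking the union: only the 9×11 cube at (10, 1) is present, so the union is just that shape — area = 99.00 mm². So its area = 99.00 mm². Layer 9 (z = 2.52): the cone contributes a regular 16-gon of circumradius 7.905 (interpolated between r1=12 and r2=5.5 at t=0.630) (area = (16/2)·7.905²·sin(360°/16) = 191.31 mm²); the cylinder at (10.5, 12.5): section is a regular 16-gon, circumradius r=6.5 (area = (16/2)·6.500²·sin(360°/16) = 129.35 mm²); After the difference (first − rest): starting from the cone (191.31 mm²), the r=6.5 cylinder at (10.5, 12.5) misses the remaining region (no effect) — area = 191.31 mm²; the cube at (10, 1) is absent (z outside [3, 14.5]); Combining (union): only that combined region is present, so the union is just that shape — area = 191.31 mm². So its area = 191.31 mm². Layer 9 is larger (191.31 vs 99.00 mm²).

layer 9 (z = 2.52 mm)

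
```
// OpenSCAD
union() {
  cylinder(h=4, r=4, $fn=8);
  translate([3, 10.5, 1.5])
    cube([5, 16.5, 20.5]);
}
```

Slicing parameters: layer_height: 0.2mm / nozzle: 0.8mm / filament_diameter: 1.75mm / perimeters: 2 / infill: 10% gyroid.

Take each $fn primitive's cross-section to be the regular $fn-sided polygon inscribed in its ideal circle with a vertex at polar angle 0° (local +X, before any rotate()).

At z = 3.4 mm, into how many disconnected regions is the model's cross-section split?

At z = 3.4 mm: the r=4 cylinder gives a regular 8-gon of circumradius 4 (constant along its height); the cube at (3, 10.5) is present — its section is the full 5×16.5 rectangle; Combining (union): the 2 present regions are separate (no shared area or edge), so areas and boundary lengths simply add and each stays a separate island — 2 connected regions. The result has 2 disconnected regions.

2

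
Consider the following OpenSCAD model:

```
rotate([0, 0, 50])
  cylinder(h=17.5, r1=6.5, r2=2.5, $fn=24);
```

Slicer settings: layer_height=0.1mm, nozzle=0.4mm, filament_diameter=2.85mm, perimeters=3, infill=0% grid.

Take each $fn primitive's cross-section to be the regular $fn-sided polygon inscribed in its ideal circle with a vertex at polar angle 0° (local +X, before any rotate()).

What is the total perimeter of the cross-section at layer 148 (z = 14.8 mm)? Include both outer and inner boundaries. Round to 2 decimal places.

At z = 14.8 mm: the cone contributes a regular 24-gon of circumradius 3.117 (interpolated between r1=6.5 and r2=2.5 at t=0.846) (perimeter = 2·24·3.117·sin(180°/24) = 19.53 mm); (whole slice rotated 50° about Z — lengths, areas and connectivity unchanged). Overall, the cross-section is a single solid region. Total boundary length (outer) = 19.53 mm.

19.53 mm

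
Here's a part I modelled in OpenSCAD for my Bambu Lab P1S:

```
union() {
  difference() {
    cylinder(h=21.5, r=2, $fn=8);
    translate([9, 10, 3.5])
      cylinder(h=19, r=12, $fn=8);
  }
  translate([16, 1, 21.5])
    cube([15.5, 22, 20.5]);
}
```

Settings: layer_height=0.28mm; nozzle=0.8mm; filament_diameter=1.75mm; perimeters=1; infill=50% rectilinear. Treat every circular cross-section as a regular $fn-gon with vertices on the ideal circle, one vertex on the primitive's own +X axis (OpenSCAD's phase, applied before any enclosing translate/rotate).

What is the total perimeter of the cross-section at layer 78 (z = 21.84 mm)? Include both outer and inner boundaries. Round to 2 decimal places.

75.00 mm

At z = 21.84 mm: the cylinder is absent (z outside [0, 21.5]); the cylinder at (9, 10): section is a regular 8-gon, circumradius r=12 (perimeter = 2·8·12.000·sin(180°/8) = 73.48 mm); Subtracting the remaining from the first: the first operand is absent here, so nothing remains; the cube at (16, 1) is present — its section is the full 15.5×22 rectangle (perimeter 75.00 mm); Combining (union): only the 15.5×22 cube at (16, 1) is present, so the union is just that shape — boundary = 75.00 mm. Overall, the cross-section is a single solid region. Total boundary length (outer) = 75.00 mm.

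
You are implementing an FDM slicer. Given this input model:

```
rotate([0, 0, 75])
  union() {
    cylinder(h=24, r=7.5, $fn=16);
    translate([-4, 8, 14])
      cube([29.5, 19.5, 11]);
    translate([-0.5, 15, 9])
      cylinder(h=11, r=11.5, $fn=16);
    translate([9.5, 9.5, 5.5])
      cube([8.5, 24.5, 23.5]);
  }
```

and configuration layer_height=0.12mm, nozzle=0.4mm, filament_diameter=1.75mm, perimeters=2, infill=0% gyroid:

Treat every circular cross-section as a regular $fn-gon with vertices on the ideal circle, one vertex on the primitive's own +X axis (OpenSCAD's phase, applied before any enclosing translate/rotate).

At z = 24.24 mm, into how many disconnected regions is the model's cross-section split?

At z = 24.24 mm: the cylinder is absent (z outside [0, 24]); the cube at (-4, 8) is present — its section is the full 29.5×19.5 rectangle; the cylinder at (-0.5, 15) is absent (z outside [9, 20]); the cube at (9.5, 9.5) is present — its section is the full 8.5×24.5 rectangle; Combining (union): the regions partially overlap (shared area 153.00 mm²), so overlapping operands fuse into one piece — 1 connected region; (whole slice rotated 75° about Z — lengths, areas and connectivity unchanged). The result has 1 disconnected region.

1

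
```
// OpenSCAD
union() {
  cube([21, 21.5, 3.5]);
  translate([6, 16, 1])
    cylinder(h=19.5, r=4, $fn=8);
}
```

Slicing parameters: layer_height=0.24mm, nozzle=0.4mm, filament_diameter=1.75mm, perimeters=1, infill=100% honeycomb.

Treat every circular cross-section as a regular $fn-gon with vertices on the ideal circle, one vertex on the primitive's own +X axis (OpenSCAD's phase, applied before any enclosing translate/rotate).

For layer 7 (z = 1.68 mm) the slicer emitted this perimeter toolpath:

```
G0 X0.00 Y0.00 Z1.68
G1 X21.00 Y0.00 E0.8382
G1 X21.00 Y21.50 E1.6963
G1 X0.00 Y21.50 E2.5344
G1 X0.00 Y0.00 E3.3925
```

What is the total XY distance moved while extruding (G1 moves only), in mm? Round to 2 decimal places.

85.00 mm

Sum the Euclidean lengths of each G1 segment: total = 85.00 mm.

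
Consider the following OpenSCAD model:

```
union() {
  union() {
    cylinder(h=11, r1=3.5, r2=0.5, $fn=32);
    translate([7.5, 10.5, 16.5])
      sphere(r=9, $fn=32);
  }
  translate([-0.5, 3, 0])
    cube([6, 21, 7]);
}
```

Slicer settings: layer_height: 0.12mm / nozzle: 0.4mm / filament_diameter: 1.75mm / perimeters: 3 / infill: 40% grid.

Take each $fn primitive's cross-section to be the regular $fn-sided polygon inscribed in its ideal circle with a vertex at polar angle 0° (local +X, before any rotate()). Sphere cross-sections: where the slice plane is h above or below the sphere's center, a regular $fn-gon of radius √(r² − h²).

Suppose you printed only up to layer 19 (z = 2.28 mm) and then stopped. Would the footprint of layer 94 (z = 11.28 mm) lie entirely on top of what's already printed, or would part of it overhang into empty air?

part overhangs

Compare the two slices. At z = 2.28: the cone contributes a regular 32-gon of circumradius 2.878 (interpolated between r1=3.5 and r2=0.5 at t=0.207) (area = (32/2)·2.878²·sin(360°/32) = 25.86 mm²); the sphere at (7.5, 10.5) does not reach this height (|z−center|=14.220 > r=9); Combining (union): only the cone is present, so the union is just that shape — area = 25.86 mm²; the cube at (-0.5, 3) is present — its section is the full 6×21 rectangle (area 126.00 mm²); Merging all regions: the 2 present regions are separate (no shared area or edge), so areas and boundary lengths simply add and each stays a separate island — area = 151.86 mm². At z = 11.28: the cone does not reach this height (z outside [0, 11]); the r=9 sphere at (7.5, 10.5) slices to a regular 32-gon of circumradius 7.332 (√(r²−h²) with h=5.22 from center) (area = (32/2)·7.332²·sin(360°/32) = 167.78 mm²); Merging all regions: only the r=9 sphere at (7.5, 10.5) is present, so the union is just that shape — area = 167.78 mm²; the cube at (-0.5, 3) is absent (z outside [0, 7]); Taking the union: only that combined region is present, so the union is just that shape — area = 167.78 mm². Checking containment: at z = 11.28 the cross-section extends beyond the z = 2.28 cross-section by about 112.76 mm².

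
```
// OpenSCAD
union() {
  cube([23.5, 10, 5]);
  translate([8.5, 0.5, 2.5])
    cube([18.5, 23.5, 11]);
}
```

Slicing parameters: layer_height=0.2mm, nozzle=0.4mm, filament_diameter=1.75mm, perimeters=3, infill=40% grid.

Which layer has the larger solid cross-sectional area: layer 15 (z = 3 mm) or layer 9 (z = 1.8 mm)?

layer 15 (z = 3 mm)

Layer 15 (z = 3): the cube (footprint 23.5×10) is included at this height (area 235.00 mm²); the cube at (8.5, 0.5) (footprint 18.5×23.5) is included at this height (area 434.75 mm²); Combining (union): the regions partially overlap — summed areas 669.75 mm² minus the doubly-counted overlap 142.50 mm² gives 527.25 mm² — area = 527.25 mm². So its area = 527.25 mm². Layer 9 (z = 1.8): the cube (footprint 23.5×10) is included at this height (area 235.00 mm²); the cube at (8.5, 0.5) is not intersected at this z (z outside [2.5, 13.5]); Taking the union: only the 23.5×10 cube is present, so the union is just that shape — area = 235.00 mm². So its area = 235.00 mm². Layer 15 is larger (527.25 vs 235.00 mm²).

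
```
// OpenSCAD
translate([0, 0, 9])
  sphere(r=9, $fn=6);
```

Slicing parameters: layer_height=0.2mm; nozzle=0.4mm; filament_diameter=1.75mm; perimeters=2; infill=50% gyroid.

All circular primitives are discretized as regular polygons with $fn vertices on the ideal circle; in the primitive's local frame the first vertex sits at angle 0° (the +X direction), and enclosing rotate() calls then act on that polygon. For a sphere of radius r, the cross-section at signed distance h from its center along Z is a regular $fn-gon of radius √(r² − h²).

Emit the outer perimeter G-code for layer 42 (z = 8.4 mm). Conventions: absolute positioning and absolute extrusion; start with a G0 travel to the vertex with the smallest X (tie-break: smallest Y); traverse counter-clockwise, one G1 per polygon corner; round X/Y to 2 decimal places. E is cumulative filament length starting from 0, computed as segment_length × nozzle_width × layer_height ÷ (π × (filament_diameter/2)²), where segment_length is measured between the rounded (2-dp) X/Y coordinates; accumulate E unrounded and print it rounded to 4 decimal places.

At z = 8.4 mm: the r=9 sphere slices to a regular 6-gon of circumradius 8.980 (√(r²−h²) with h=0.6 from center). The outline is a single polygon with 6 vertices. Extrusion per mm of travel: 0.4 × 0.2 / (π × 0.875²) = 0.033260. Accumulating E over each segment gives final E = 1.7924.

G0 X-8.98 Y0.00 Z8.40
G1 X-4.49 Y-7.78 E0.2988
G1 X4.49 Y-7.78 E0.5974
G1 X8.98 Y0.00 E0.8962
G1 X4.49 Y7.78 E1.1950
G1 X-4.49 Y7.78 E1.4936
G1 X-8.98 Y0.00 E1.7924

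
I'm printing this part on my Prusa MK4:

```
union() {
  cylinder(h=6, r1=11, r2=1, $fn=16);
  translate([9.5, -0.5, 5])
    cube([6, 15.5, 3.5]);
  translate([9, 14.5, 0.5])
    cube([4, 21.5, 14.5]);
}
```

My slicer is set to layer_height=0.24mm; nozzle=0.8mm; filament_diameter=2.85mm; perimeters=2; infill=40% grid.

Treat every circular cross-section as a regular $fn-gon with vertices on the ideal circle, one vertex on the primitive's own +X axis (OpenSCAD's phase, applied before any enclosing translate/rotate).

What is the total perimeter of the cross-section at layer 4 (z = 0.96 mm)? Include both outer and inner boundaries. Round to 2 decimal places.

At z = 0.96 mm: the cone (r1=11→r2=1) has section circumradius 9.400 here — a regular 16-gon (perimeter = 2·16·9.400·sin(180°/16) = 58.68 mm); the cube at (9.5, -0.5) is absent (z outside [5, 8.5]); the 4×21.5 cube at (9, 14.5) contributes its full rectangle (perimeter 51.00 mm); Combining (union): the 2 present regions are separate (no shared area or edge), so areas and boundary lengths simply add and each stays a separate island — boundary = 109.68 mm. Overall, the cross-section has 2 separate islands. Total boundary length (outer) = 109.68 mm.

109.68 mm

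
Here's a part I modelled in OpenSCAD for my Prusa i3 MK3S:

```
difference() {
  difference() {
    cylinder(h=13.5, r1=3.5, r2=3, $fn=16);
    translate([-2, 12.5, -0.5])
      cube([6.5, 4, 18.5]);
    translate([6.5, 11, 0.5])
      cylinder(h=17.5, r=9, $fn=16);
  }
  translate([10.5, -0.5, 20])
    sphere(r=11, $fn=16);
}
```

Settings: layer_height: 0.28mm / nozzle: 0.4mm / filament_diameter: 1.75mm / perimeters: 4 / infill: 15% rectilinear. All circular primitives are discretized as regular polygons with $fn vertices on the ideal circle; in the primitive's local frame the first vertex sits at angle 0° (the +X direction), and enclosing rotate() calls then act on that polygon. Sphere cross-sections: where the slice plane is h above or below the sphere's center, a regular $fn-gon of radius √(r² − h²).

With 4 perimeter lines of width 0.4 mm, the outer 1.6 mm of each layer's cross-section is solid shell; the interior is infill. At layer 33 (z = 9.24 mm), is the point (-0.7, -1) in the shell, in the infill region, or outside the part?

At z = 9.24 mm: the cone (r1=3.5→r2=3) has section circumradius 3.158 here — a regular 16-gon; the cube at (-2, 12.5) (footprint 6.5×4) is included at this height; the r=9 cylinder at (6.5, 11) contributes a regular 16-gon of circumradius 9; After the difference (first − rest): starting from the cone, the 6.5×4 cube at (-2, 12.5) misses the remaining region (no effect); the r=9 cylinder at (6.5, 11) misses the remaining region (no effect) — 1 connected region; the r=11 sphere at (10.5, -0.5) contributes a regular 16-gon of circumradius √(11²−10.76²) = 2.285; After the difference (first − rest): starting from the result so far, the r=11 sphere at (10.5, -0.5) misses the remaining region (no effect) — 1 connected region. Overall, the cross-section is a single solid region. The nearest boundary edge runs (-1.21, -2.92)→(-2.23, -2.23); distance from the point to it = 1.88 mm. The point is inside the cross-section and 1.88 mm from the nearest boundary — more than the 1.6 mm shell width (4 × 0.4), so it's in the infill interior.

infill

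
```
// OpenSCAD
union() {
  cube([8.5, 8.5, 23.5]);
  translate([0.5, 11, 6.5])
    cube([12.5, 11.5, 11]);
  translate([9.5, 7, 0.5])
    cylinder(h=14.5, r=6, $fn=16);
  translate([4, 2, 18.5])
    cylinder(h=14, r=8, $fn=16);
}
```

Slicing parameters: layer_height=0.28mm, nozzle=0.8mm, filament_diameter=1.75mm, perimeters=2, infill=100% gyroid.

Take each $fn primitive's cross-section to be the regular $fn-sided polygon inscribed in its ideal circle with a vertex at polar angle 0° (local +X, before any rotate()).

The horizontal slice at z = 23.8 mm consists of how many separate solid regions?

1

At z = 23.8 mm: the cube is not intersected at this z (z outside [0, 23.5]); the cube at (0.5, 11) is absent (z outside [6.5, 17.5]); the cylinder at (9.5, 7) is absent (z outside [0.5, 15]); the cylinder at (4, 2): section is a regular 16-gon, circumradius r=8; Combining (union): only the r=8 cylinder at (4, 2) is present, so the union is just that shape — 1 connected region. The result has 1 disconnected region.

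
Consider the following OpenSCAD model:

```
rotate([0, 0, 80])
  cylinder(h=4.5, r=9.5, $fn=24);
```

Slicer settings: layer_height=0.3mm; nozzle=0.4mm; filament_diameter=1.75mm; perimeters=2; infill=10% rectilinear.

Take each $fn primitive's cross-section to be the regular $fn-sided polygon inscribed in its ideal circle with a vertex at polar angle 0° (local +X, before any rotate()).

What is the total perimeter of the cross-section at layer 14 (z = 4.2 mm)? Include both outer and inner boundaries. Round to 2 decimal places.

At z = 4.2 mm: the cylinder: section is a regular 24-gon, circumradius r=9.5 (perimeter = 2·24·9.500·sin(180°/24) = 59.52 mm); (rotated 80° about Z; rotation is an isometry so areas/perimeters/island counts are preserved). Overall, the cross-section is a single solid region. Total boundary length (outer) = 59.52 mm.

59.52 mm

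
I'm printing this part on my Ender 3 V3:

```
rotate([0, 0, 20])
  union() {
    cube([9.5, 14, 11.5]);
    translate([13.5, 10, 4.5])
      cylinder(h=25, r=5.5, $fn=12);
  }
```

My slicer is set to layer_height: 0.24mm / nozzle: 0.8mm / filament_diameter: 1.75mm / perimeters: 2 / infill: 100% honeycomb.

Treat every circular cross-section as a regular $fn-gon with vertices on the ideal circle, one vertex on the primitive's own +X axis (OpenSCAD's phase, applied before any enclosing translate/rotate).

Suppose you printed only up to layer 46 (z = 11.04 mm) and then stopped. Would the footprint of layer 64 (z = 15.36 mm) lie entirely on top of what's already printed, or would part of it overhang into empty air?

entirely on top

Compare the two slices. At z = 11.04: the 9.5×14 cube contributes its full rectangle (area 133.00 mm²); the r=5.5 cylinder at (13.5, 10) contributes a regular 12-gon of circumradius 5.5 (area = (12/2)·5.500²·sin(360°/12) = 90.75 mm²); Taking the union: the regions partially overlap — summed areas 223.75 mm² minus the doubly-counted overlap 6.81 mm² gives 216.94 mm² — area = 216.94 mm²; (whole slice rotated 20° about Z — lengths, areas and connectivity unchanged). At z = 15.36: the cube does not reach this height (z outside [0, 11.5]); the cylinder at (13.5, 10): section is a regular 12-gon, circumradius r=5.5 (area = (12/2)·5.500²·sin(360°/12) = 90.75 mm²); Combining (union): only the r=5.5 cylinder at (13.5, 10) is present, so the union is just that shape — area = 90.75 mm²; (whole slice rotated 20° about Z — lengths, areas and connectivity unchanged). Checking containment: the cross-section at z = 15.36 is a subset of the cross-section at z = 11.04.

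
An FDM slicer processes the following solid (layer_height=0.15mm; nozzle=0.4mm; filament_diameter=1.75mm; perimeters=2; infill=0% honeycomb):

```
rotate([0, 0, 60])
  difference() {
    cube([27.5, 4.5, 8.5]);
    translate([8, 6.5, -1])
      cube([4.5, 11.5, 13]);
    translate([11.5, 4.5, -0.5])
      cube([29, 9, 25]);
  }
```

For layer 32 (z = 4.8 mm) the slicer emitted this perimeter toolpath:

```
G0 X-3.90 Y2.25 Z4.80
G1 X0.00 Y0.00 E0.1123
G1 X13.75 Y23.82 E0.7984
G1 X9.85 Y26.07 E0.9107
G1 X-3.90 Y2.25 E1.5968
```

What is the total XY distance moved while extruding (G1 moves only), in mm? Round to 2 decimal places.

64.01 mm

Sum the Euclidean lengths of each G1 segment: total = 64.01 mm.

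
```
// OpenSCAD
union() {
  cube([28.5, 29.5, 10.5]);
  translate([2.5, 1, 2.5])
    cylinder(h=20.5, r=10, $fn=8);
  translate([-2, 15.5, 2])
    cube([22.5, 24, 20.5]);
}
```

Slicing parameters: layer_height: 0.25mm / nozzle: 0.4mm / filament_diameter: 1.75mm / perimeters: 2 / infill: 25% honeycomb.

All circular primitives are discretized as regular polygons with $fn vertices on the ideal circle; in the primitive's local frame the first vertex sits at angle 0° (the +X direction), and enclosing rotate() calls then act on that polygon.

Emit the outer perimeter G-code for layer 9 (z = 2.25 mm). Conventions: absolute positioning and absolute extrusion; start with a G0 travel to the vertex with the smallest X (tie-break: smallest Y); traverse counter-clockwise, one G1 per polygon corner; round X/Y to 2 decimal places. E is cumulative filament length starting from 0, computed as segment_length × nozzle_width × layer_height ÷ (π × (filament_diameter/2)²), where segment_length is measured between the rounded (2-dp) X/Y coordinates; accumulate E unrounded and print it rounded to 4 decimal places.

G0 X-2.00 Y15.50 Z2.25
G1 X0.00 Y15.50 E0.0832
G1 X0.00 Y0.00 E0.7276
G1 X28.50 Y0.00 E1.9125
G1 X28.50 Y29.50 E3.1389
G1 X20.50 Y29.50 E3.4715
G1 X20.50 Y39.50 E3.8873
G1 X-2.00 Y39.50 E4.8227
G1 X-2.00 Y15.50 E5.8205

At z = 2.25 mm: the 28.5×29.5 cube contributes its full rectangle; the cylinder at (2.5, 1) is absent (z outside [2.5, 23]); the cube at (-2, 15.5) is present — its section is the full 22.5×24 rectangle; Taking the union: the regions partially overlap (shared area 287.00 mm²), so overlapping operands fuse into one piece — 1 connected region. The outline is a single polygon with 8 vertices. Extrusion per mm of travel: 0.4 × 0.25 / (π × 0.875²) = 0.041575. Accumulating E over each segment gives final E = 5.8205.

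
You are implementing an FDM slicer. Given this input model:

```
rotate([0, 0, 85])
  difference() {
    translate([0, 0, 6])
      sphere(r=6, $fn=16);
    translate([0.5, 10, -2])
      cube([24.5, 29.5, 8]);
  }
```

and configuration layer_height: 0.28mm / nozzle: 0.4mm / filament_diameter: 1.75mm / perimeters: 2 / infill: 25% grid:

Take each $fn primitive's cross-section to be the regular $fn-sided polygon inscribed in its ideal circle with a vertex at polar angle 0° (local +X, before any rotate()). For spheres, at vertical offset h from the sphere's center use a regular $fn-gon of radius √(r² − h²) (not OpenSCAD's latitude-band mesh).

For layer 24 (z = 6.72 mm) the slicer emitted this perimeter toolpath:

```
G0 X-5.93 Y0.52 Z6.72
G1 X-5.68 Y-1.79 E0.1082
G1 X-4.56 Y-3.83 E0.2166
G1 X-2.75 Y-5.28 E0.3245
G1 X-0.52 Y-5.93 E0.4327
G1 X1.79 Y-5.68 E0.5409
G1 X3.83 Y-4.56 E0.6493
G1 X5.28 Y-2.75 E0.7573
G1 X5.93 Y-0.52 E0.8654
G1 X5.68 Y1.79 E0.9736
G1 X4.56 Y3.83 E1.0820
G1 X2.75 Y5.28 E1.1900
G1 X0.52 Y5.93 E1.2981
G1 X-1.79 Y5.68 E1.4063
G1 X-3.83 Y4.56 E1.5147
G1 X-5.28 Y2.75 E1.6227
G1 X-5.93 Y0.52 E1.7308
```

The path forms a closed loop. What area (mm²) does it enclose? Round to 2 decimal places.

108.53 mm²

Apply the shoelace formula to the sequence of (X, Y) vertices; enclosed area = 108.53 mm².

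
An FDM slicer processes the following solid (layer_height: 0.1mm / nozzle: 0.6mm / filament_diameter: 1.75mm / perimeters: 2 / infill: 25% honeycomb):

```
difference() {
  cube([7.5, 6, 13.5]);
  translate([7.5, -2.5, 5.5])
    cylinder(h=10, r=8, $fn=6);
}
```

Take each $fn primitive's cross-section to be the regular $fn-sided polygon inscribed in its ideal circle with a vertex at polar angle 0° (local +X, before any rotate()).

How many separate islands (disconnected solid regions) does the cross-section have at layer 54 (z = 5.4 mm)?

1

At z = 5.4 mm: the cube (footprint 7.5×6) is included at this height; the cylinder at (7.5, -2.5) is not intersected at this z (z outside [5.5, 15.5]); Taking the first minus the rest: none of the subtracted shapes is present at this height, so the 7.5×6 cube is unchanged — 1 connected region. Overall, the cross-section is a single solid region. Island count = 1.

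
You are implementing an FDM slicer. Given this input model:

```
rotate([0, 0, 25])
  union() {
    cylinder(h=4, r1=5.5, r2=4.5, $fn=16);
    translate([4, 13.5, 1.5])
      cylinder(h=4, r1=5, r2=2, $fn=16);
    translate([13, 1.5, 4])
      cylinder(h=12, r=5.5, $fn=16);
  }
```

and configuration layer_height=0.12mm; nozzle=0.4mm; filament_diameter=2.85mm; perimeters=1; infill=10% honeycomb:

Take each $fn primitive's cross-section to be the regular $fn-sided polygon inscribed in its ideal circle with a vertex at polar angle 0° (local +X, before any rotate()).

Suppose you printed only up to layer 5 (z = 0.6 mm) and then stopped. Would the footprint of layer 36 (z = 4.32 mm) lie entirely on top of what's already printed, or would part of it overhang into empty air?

Compare the two slices. At z = 0.6: the cone (r1=5.5→r2=4.5) has section circumradius 5.350 here — a regular 16-gon (area = (16/2)·5.350²·sin(360°/16) = 87.63 mm²); the cone at (4, 13.5) is not intersected at this z (z outside [1.5, 5.5]); the cylinder at (13, 1.5) is absent (z outside [4, 16]); Combining (union): only the cone is present, so the union is just that shape — area = 87.63 mm²; (rotated 25° about Z; rotation is an isometry so areas/perimeters/island counts are preserved). At z = 4.32: the cone does not reach this height (z outside [0, 4]); the cone at (4, 13.5) (r1=5→r2=2) has section circumradius 2.885 here — a regular 16-gon (area = (16/2)·2.885²·sin(360°/16) = 25.48 mm²); the r=5.5 cylinder at (13, 1.5) gives a regular 16-gon of circumradius 5.5 (constant along its height) (area = (16/2)·5.500²·sin(360°/16) = 92.61 mm²); Taking the union: the 2 present regions are separate (no shared area or edge), so areas and boundary lengths simply add and each stays a separate island — area = 118.09 mm²; (rotated 25° about Z; rotation is an isometry so areas/perimeters/island counts are preserved). Checking containment: at z = 4.32 the cross-section extends beyond the z = 0.6 cross-section by about 118.09 mm².

part overhangs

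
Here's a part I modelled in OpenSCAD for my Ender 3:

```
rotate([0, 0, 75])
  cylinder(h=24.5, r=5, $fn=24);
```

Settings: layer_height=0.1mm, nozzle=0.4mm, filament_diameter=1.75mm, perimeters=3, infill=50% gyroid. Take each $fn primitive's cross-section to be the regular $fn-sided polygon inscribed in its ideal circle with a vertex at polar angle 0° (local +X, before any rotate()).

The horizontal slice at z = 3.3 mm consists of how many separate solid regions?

1

At z = 3.3 mm: the r=5 cylinder gives a regular 24-gon of circumradius 5 (constant along its height); (rotated 75° about Z; rotation is an isometry so areas/perimeters/island counts are preserved). The result has 1 disconnected region.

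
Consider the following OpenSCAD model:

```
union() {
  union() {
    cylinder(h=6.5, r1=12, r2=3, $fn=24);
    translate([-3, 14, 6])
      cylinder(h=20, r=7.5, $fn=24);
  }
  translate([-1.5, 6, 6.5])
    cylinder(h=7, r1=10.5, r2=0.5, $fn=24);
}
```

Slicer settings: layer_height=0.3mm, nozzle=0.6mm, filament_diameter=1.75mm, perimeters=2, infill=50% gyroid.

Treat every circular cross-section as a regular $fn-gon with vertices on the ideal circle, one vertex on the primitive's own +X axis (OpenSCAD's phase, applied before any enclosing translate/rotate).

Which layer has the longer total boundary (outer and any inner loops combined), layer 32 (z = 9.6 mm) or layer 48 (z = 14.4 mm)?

layer 32 (z = 9.6 mm)

Layer 32 (z = 9.6): the cone is not intersected at this z (z outside [0, 6.5]); the r=7.5 cylinder at (-3, 14) contributes a regular 24-gon of circumradius 7.5 (perimeter = 2·24·7.500·sin(180°/24) = 46.99 mm); Taking the union: only the r=7.5 cylinder at (-3, 14) is present, so the union is just that shape — boundary = 46.99 mm; the cone at (-1.5, 6): at t=0.443 of its height the radius interpolates to r₁+(r₂−r₁)t = 6.071, giving a regular 24-gon of that circumradius (perimeter = 2·24·6.071·sin(180°/24) = 38.04 mm); Combining (union): the regions partially overlap (shared area 39.85 mm²), so the edge portions inside another operand are dropped and the merged outline is re-measured after clipping — boundary = 60.27 mm. So its perimeter = 60.27 mm. Layer 48 (z = 14.4): the cone does not reach this height (z outside [0, 6.5]); the cylinder at (-3, 14): section is a regular 24-gon, circumradius r=7.5 (perimeter = 2·24·7.500·sin(180°/24) = 46.99 mm); Taking the union: only the r=7.5 cylinder at (-3, 14) is present, so the union is just that shape — boundary = 46.99 mm; the cone at (-1.5, 6) does not reach this height (z outside [6.5, 13.5]); Combining (union): only that combined region is present, so the union is just that shape — boundary = 46.99 mm. So its perimeter = 46.99 mm. Layer 32 is larger (60.27 vs 46.99 mm).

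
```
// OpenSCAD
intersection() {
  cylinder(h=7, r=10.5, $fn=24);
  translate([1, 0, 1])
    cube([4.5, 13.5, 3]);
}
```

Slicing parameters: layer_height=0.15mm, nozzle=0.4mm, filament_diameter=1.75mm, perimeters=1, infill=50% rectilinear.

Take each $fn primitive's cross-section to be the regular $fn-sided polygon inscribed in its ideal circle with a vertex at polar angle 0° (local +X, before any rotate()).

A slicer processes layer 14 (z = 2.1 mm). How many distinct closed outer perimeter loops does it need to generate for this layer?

At z = 2.1 mm: the cylinder: section is a regular 24-gon, circumradius r=10.5; the cube at (1, 0) is present — its section is the full 4.5×13.5 rectangle; After intersecting: the 4.5×13.5 cube at (1, 0) partially overlaps the r=10.5 cylinder; clipping to the common part keeps 44.22 mm² — 1 connected region. The result has 1 disconnected region.

1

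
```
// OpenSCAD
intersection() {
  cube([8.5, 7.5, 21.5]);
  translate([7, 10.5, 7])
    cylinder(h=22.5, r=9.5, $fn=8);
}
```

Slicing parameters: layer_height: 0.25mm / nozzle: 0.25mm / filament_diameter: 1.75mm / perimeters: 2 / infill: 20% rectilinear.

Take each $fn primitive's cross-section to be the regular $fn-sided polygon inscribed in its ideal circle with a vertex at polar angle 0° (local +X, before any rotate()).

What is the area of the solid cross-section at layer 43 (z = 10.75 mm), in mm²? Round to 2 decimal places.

At z = 10.75 mm: the cube (footprint 8.5×7.5) is included at this height (area 63.75 mm²); the cylinder at (7, 10.5): section is a regular 8-gon, circumradius r=9.5 (area = (8/2)·9.500²·sin(360°/8) = 255.27 mm²); Taking the intersection: the r=9.5 cylinder at (7, 10.5) partially overlaps the 8.5×7.5 cube; clipping to the common part keeps 44.56 mm² — area = 44.56 mm². Overall, the cross-section is a single solid region. Net area = 44.56 mm².

44.56 mm²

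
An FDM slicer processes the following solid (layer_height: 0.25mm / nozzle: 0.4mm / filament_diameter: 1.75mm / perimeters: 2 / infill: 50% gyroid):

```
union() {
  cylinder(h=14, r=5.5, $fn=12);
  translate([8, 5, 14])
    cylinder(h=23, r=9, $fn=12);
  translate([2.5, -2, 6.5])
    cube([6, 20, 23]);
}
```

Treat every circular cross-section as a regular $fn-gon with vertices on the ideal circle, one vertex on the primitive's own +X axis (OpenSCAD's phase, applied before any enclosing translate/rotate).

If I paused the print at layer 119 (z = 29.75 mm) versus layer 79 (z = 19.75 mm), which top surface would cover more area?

Layer 119 (z = 29.75): the cylinder is absent (z outside [0, 14]); the r=9 cylinder at (8, 5) contributes a regular 12-gon of circumradius 9 (area = (12/2)·9.000²·sin(360°/12) = 243.00 mm²); the cube at (2.5, -2) does not reach this height (z outside [6.5, 29.5]); Merging all regions: only the r=9 cylinder at (8, 5) is present, so the union is just that shape — area = 243.00 mm². So its area = 243.00 mm². Layer 79 (z = 19.75): the cylinder is not intersected at this z (z outside [0, 14]); the cylinder at (8, 5): section is a regular 12-gon, circumradius r=9 (area = (12/2)·9.000²·sin(360°/12) = 243.00 mm²); the cube at (2.5, -2) (footprint 6×20) is included at this height (area 120.00 mm²); Combining (union): the regions partially overlap — summed areas 363.00 mm² minus the doubly-counted overlap 91.53 mm² gives 271.47 mm² — area = 271.47 mm². So its area = 271.47 mm². Layer 79 is larger (271.47 vs 243.00 mm²).

layer 79 (z = 19.75 mm)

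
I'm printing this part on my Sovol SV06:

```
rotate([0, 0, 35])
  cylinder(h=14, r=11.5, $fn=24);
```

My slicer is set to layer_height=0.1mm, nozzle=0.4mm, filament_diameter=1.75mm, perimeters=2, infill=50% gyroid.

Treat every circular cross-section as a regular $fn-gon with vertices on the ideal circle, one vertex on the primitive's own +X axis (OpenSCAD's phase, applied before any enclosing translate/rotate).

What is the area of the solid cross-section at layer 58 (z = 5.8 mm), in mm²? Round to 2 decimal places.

410.75 mm²

At z = 5.8 mm: the r=11.5 cylinder contributes a regular 24-gon of circumradius 11.5 (area = (24/2)·11.500²·sin(360°/24) = 410.75 mm²); (rotated 35° about Z; rotation is an isometry so areas/perimeters/island counts are preserved). Overall, the cross-section is a single solid region. Net area = 410.75 mm².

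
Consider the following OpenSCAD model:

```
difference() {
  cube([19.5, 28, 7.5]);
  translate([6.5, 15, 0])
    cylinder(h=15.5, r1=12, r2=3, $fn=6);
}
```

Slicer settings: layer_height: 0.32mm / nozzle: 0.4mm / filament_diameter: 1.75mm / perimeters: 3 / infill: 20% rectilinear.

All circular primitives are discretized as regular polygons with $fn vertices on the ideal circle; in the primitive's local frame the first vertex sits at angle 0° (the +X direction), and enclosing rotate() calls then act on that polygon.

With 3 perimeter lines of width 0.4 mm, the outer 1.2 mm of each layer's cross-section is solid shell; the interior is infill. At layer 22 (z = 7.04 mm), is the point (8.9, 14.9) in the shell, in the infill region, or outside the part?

At z = 7.04 mm: the cube (footprint 19.5×28) is included at this height; the cone at (6.5, 15) (r1=12→r2=3) has section circumradius 7.912 here — a regular 6-gon; Subtracting the remaining from the first: starting from the 19.5×28 cube, the cone at (6.5, 15) partially overlaps it — only the 159.19 mm² overlap (of its 162.65 mm²) is removed, clipping the outline — 1 connected region. Overall, the cross-section is a single solid region. The nearest boundary edge runs (10.46, 8.15)→(14.41, 15.00); distance from the point to it = 4.72 mm. The point is not inside any of the regions above, so it lies outside the cross-section (4.72 mm from the nearest boundary).

outside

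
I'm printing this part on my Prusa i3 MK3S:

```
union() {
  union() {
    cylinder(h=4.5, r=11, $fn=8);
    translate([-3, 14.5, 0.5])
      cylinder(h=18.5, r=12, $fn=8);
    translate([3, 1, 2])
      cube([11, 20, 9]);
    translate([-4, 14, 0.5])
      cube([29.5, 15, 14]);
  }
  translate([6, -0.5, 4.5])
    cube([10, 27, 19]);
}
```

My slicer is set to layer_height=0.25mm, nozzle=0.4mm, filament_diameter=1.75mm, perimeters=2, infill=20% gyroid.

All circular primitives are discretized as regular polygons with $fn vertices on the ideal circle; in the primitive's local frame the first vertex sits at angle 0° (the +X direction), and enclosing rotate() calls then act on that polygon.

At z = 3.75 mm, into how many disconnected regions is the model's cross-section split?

At z = 3.75 mm: the r=11 cylinder gives a regular 8-gon of circumradius 11 (constant along its height); the cylinder at (-3, 14.5): section is a regular 8-gon, circumradius r=12; the cube at (3, 1) (footprint 11×20) is included at this height; the cube at (-4, 14) is present — its section is the full 29.5×15 rectangle; Taking the union: the regions partially overlap (shared area 344.99 mm²), so overlapping operands fuse into one piece — 1 connected region; the cube at (6, -0.5) is not intersected at this z (z outside [4.5, 23.5]); Merging all regions: only that combined region is present, so the union is just that shape — 1 connected region. The result has 1 disconnected region.

1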